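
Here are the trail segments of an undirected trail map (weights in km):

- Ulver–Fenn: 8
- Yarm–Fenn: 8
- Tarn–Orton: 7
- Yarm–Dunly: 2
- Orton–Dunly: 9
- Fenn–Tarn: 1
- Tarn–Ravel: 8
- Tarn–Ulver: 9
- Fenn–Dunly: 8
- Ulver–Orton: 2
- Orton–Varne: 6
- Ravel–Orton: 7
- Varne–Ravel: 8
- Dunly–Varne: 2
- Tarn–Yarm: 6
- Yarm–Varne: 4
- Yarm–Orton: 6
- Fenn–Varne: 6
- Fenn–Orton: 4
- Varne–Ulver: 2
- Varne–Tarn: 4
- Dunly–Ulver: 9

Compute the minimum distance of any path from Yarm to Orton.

Shortest distances from Yarm:
Yarm: 0
Dunly: 2  (via Yarm)
Varne: 4  (via Yarm)
Orton: 6  (via Yarm)
Shortest route: Yarm → Orton = 6 km.

6 km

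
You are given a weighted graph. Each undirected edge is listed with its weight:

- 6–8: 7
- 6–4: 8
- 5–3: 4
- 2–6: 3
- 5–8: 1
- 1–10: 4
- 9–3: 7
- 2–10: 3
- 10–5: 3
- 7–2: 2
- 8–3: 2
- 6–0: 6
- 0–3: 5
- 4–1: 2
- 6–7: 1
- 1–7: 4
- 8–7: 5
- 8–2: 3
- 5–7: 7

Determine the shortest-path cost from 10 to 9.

Candidate routes:
10 → 5 → 3 → 9: 3+4+7 = 14
10 → 5 → 8 → 3 → 9: 3+1+2+7 = 13
10 → 2 → 8 → 3 → 9: 3+3+2+7 = 15
The minimum is 13 via 10 → 5 → 8 → 3 → 9.

13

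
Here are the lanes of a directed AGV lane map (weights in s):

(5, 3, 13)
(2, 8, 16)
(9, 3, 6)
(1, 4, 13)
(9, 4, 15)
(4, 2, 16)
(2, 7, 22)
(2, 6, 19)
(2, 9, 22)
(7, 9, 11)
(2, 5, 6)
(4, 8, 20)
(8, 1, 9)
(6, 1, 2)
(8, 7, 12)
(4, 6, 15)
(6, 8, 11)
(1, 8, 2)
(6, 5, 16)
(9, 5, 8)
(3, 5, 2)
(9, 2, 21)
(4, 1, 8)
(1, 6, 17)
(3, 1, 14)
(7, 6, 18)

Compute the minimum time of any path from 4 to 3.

35 s

Candidate routes:
4 - 2 - 5 - 3: 16+6+13 = 35
4 - 2 - 9 - 3: 16+22+6 = 44
4 - 1 - 8 - 7 - 9 - 3: 8+2+12+11+6 = 39
The minimum is 35 s via 4 - 2 - 5 - 3.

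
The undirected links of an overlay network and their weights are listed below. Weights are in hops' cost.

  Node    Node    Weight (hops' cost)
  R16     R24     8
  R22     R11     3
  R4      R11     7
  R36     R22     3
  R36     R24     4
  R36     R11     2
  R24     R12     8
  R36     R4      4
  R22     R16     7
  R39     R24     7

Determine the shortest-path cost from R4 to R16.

14 hops' cost

Running Dijkstra from R4:
R4: 0
R36: 4  (via R4)
R11: 6  (via R36)
R22: 7  (via R36)
R24: 8  (via R36)
R16: 14  (via R22)
Shortest route: R4 → R36 → R22 → R16 = 14 hops' cost.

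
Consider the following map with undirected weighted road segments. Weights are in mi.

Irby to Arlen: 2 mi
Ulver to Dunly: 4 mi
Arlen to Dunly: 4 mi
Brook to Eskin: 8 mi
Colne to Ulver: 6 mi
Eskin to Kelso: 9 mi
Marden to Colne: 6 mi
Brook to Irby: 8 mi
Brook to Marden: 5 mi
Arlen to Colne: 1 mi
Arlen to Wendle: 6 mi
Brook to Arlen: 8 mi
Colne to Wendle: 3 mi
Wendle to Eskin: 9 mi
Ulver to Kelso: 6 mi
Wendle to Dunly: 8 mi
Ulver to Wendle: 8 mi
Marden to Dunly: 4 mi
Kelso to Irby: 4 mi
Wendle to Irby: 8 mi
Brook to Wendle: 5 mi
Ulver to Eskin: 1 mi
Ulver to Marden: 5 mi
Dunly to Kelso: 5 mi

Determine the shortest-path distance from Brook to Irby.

Settle nodes by increasing distance from Brook:
Brook: 0
Wendle: 5  (via Brook)
Marden: 5  (via Brook)
Arlen: 8  (via Brook)
Irby: 8  (via Brook)
Shortest route: Brook–Irby = 8 mi.

8 mi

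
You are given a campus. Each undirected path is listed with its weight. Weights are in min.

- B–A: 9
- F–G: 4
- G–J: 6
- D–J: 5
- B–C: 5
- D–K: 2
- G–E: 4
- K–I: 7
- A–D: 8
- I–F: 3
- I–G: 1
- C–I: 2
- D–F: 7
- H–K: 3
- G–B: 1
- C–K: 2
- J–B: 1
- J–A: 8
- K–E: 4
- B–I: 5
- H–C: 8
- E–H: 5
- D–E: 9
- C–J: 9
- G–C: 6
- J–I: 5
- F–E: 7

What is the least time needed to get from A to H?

Shortest distances from A:
A: 0
D: 8  (via A)
J: 8  (via A)
B: 9  (via A)
G: 10  (via B)
K: 10  (via D)
I: 11  (via G)
C: 12  (via K)
H: 13  (via K)
Shortest route: A → D → K → H = 13 min.

13 min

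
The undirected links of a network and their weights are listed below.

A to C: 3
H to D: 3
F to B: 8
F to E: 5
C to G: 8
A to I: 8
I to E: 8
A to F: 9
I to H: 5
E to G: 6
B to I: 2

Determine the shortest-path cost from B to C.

13

Running Dijkstra from B:
B: 0
I: 2  (via B)
H: 7  (via I)
F: 8  (via B)
A: 10  (via I)
D: 10  (via H)
E: 10  (via I)
C: 13  (via A)
Shortest route: B–I–A–C = 13.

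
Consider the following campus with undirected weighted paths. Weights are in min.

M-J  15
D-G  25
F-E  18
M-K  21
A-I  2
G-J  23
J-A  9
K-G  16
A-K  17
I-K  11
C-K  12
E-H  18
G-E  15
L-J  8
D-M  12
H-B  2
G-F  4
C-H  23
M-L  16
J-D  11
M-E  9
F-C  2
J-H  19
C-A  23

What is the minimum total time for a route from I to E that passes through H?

Shortest I→H: I → A → J → H = 30
Shortest H→E: H → E = 18
Total via H: 30 + 18 = 48 min.

48 min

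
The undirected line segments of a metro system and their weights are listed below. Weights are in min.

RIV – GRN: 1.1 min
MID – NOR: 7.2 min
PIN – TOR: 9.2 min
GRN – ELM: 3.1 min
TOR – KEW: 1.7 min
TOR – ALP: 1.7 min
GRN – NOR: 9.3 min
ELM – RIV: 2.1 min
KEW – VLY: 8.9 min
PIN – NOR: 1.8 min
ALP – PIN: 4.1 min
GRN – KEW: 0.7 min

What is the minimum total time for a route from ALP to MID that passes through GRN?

20.6 min

Shortest ALP→GRN: ALP–TOR–KEW–GRN = 4.1
Shortest GRN→MID: GRN–NOR–MID = 16.5
Total via GRN: 4.1 + 16.5 = 20.6 min.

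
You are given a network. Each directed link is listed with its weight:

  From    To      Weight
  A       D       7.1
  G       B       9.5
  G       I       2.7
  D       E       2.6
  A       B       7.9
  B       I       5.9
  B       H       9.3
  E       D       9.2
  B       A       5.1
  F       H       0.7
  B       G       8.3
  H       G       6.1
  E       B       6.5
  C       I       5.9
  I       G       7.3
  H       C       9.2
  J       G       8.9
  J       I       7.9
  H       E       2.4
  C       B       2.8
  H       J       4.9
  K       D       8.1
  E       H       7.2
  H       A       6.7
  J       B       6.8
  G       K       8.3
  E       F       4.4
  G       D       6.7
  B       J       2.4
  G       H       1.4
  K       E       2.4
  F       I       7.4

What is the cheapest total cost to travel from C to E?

Compare a few routes:
C - B - A - D - E: 2.8+5.1+7.1+2.6 = 17.6
C - I - G - H - E: 5.9+7.3+1.4+2.4 = 17
C - B - G - H - E: 2.8+8.3+1.4+2.4 = 14.9
C - B - H - E: 2.8+9.3+2.4 = 14.5
Cheapest is C - B - H - E at 14.5.

14.5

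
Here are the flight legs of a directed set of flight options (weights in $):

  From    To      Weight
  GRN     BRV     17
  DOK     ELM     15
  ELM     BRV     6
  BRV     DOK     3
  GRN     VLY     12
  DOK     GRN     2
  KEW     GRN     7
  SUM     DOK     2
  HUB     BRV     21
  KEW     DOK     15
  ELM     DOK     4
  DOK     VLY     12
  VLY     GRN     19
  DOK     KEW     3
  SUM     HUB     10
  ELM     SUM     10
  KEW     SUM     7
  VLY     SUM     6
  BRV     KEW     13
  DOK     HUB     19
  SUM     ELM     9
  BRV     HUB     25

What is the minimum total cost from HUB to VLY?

$36

Candidate routes:
HUB–BRV–KEW–GRN–VLY: 21+13+7+12 = 53
HUB–BRV–DOK–VLY: 21+3+12 = 36
HUB–BRV–DOK–KEW–GRN–VLY: 21+3+3+7+12 = 46
HUB–BRV–DOK–GRN–VLY: 21+3+2+12 = 38
Cheapest is HUB–BRV–DOK–VLY at $36.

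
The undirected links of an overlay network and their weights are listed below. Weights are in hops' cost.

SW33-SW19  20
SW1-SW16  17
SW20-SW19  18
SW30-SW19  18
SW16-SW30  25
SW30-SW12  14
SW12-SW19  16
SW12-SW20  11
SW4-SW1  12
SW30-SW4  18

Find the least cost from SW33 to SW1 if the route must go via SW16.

80 hops' cost

Shortest SW33→SW16: SW33 → SW19 → SW30 → SW16 = 63
Best SW16 to SW1: SW16 → SW1 costing 17
Total via SW16: 63 + 17 = 80 hops' cost.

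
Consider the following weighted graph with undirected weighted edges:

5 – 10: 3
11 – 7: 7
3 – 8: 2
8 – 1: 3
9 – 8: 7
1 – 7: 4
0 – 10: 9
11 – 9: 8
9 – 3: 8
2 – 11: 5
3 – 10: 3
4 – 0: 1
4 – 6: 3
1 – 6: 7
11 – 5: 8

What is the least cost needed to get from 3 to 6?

12

Enumerating some paths:
3 → 8 → 1 → 6: 2+3+7 = 12
3 → 10 → 0 → 4 → 6: 3+9+1+3 = 16
Cheapest is 3 → 8 → 1 → 6 at 12.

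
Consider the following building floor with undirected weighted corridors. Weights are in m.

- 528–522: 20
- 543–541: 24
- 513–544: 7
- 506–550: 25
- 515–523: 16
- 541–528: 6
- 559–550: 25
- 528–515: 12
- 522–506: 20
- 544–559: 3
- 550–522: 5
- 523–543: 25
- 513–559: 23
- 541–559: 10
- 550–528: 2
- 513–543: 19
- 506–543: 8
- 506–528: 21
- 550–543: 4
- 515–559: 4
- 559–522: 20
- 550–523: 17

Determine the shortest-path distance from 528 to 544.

Enumerating some paths:
528 → 541 → 559 → 544: 6+10+3 = 19
528 → 550 → 559 → 544: 2+25+3 = 30
The minimum is 19 m via 528 → 541 → 559 → 544.

19 m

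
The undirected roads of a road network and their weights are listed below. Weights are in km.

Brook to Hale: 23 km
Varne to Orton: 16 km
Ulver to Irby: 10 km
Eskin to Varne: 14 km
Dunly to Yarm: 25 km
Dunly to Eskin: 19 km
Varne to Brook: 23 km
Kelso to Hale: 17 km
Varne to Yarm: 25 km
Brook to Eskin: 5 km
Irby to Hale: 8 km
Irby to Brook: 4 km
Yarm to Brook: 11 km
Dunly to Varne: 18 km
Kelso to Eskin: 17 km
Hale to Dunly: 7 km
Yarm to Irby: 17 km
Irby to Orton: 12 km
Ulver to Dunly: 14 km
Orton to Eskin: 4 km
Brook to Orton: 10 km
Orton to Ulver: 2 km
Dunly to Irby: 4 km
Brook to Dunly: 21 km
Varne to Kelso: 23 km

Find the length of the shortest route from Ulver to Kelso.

Enumerating some paths:
Ulver–Orton–Brook–Eskin–Kelso: 2+10+5+17 = 34
Ulver–Orton–Eskin–Kelso: 2+4+17 = 23
Cheapest is Ulver–Orton–Eskin–Kelso at 23 km.

23 km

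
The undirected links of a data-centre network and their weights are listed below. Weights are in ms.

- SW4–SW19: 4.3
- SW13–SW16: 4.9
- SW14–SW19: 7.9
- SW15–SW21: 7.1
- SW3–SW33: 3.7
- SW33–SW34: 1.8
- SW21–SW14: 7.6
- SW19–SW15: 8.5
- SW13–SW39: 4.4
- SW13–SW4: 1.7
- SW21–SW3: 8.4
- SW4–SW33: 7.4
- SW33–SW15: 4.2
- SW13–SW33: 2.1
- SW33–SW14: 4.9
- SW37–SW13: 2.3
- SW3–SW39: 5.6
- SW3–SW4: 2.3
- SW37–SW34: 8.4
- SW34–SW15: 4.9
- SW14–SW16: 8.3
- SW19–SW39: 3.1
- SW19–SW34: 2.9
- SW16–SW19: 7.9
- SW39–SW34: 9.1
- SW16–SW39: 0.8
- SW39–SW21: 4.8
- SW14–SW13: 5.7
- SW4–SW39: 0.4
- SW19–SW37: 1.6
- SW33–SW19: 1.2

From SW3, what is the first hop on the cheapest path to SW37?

Enumerating some paths:
SW3–SW33–SW19–SW37: 3.7+1.2+1.6 = 6.5
SW3–SW4–SW39–SW19–SW37: 2.3+0.4+3.1+1.6 = 7.4
SW3–SW4–SW13–SW37: 2.3+1.7+2.3 = 6.3
SW3–SW33–SW13–SW37: 3.7+2.1+2.3 = 8.1
The minimum is 6.3 ms via SW3–SW4–SW13–SW37.
So from SW3 the first move is to SW4.

SW4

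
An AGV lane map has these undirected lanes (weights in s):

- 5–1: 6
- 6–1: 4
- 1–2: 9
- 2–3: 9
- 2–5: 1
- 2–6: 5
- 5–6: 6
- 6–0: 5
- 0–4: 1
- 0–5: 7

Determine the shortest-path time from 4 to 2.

9 s

Enumerating some paths:
4 - 0 - 6 - 2: 1+5+5 = 11
4 - 0 - 6 - 5 - 2: 1+5+6+1 = 13
4 - 0 - 5 - 2: 1+7+1 = 9
The minimum is 9 s via 4 - 0 - 5 - 2.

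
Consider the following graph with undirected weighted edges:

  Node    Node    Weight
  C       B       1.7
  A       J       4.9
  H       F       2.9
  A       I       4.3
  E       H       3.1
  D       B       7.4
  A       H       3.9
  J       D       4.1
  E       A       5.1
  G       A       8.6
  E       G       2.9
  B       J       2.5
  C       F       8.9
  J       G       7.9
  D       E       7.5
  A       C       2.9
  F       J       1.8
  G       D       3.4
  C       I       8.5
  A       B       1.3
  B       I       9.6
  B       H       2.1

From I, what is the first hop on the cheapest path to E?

A

Enumerating some paths:
I–A–E: 4.3+5.1 = 9.4
I–A–B–H–E: 4.3+1.3+2.1+3.1 = 10.8
The minimum is 9.4 via I–A–E.
So from I the first move is to A.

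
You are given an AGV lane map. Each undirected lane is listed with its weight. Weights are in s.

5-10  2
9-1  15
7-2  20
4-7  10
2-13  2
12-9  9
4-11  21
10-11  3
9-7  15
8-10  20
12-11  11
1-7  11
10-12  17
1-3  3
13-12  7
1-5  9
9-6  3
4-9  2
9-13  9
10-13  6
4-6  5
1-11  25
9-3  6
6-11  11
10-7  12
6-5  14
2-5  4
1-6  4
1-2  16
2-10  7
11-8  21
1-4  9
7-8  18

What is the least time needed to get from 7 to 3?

14 s

Running Dijkstra from 7:
7: 0
4: 10  (via 7)
1: 11  (via 7)
9: 12  (via 4)
10: 12  (via 7)
3: 14  (via 1)
Shortest route: 7 → 1 → 3 = 14 s.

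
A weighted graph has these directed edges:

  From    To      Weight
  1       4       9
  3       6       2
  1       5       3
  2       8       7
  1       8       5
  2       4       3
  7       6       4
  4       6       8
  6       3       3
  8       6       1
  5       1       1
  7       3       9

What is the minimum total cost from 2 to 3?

Settle nodes by increasing distance from 2:
2: 0
4: 3  (via 2)
8: 7  (via 2)
6: 8  (via 8)
3: 11  (via 6)
Shortest route: 2–8–6–3 = 11.

11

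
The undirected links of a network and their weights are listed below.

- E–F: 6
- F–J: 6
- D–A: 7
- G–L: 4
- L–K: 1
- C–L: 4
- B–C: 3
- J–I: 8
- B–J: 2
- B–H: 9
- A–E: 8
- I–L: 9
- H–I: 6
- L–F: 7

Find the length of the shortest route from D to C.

32

Candidate routes:
D–A–E–F–L–I–J–B–C: 7+8+6+7+9+8+2+3 = 50
D–A–E–F–L–C: 7+8+6+7+4 = 32
D–A–E–F–J–I–L–C: 7+8+6+6+8+9+4 = 48
Cheapest is D–A–E–F–L–C at 32.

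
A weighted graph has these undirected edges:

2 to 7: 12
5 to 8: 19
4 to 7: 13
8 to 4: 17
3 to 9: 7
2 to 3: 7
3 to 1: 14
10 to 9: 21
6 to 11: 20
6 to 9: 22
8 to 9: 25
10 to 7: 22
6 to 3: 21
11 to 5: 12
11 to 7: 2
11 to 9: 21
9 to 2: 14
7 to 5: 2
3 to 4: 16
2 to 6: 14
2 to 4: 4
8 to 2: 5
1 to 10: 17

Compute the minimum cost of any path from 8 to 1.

26

Shortest distances from 8:
8: 0
2: 5  (via 8)
4: 9  (via 2)
3: 12  (via 2)
7: 17  (via 2)
5: 19  (via 8)
6: 19  (via 2)
9: 19  (via 2)
11: 19  (via 7)
1: 26  (via 3)
Shortest route: 8–2–3–1 = 26.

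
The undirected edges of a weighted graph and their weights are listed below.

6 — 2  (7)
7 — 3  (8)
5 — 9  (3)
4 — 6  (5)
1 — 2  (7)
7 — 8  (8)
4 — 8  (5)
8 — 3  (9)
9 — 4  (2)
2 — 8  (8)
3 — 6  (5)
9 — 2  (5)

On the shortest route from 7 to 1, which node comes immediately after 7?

Candidate routes:
7 - 8 - 4 - 9 - 2 - 1: 8+5+2+5+7 = 27
7 - 8 - 2 - 1: 8+8+7 = 23
7 - 3 - 6 - 2 - 1: 8+5+7+7 = 27
The minimum is 23 via 7 - 8 - 2 - 1.
So from 7 the first move is to 8.

8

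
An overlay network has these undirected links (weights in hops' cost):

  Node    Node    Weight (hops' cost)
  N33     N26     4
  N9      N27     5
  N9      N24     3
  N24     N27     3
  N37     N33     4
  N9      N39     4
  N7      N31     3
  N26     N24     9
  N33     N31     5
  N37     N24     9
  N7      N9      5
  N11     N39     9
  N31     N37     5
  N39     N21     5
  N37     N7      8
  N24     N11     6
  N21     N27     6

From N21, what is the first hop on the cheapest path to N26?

Enumerating some paths:
N21 - N27 - N9 - N24 - N26: 6+5+3+9 = 23
N21 - N27 - N24 - N26: 6+3+9 = 18
N21 - N39 - N9 - N24 - N26: 5+4+3+9 = 21
The minimum is 18 hops' cost via N21 - N27 - N24 - N26.
So from N21 the first move is to N27.

N27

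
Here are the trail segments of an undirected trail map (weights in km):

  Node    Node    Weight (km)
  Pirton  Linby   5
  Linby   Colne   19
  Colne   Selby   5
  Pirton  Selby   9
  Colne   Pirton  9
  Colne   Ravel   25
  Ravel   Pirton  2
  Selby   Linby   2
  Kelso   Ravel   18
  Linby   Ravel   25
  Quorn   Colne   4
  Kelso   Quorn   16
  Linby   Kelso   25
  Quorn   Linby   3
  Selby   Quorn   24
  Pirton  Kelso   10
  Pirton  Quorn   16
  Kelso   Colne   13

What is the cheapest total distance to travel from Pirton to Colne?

Running Dijkstra from Pirton:
Pirton: 0
Ravel: 2  (via Pirton)
Linby: 5  (via Pirton)
Selby: 7  (via Linby)
Quorn: 8  (via Linby)
Colne: 9  (via Pirton)
Shortest route: Pirton–Colne = 9 km.

9 km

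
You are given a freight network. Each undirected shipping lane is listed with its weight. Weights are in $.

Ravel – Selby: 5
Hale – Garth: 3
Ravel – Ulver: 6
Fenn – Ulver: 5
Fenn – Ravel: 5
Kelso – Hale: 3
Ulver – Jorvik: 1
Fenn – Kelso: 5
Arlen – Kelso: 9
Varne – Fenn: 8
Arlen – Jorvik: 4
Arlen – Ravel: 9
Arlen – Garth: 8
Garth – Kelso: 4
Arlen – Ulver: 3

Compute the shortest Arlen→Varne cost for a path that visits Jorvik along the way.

$18

Shortest Arlen→Jorvik: Arlen → Jorvik = 4
Shortest Jorvik→Varne: Jorvik → Ulver → Fenn → Varne = 14
Total via Jorvik: 4 + 14 = $18.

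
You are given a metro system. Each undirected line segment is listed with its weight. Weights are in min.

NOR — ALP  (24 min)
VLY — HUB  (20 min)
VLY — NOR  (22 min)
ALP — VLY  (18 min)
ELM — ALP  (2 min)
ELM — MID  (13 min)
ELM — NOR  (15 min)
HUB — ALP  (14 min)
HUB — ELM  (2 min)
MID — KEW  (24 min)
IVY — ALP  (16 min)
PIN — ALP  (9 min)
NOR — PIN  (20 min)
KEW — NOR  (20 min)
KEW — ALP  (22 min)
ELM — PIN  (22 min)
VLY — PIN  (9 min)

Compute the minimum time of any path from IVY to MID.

Running Dijkstra from IVY:
IVY: 0
ALP: 16  (via IVY)
ELM: 18  (via ALP)
HUB: 20  (via ELM)
PIN: 25  (via ALP)
MID: 31  (via ELM)
Shortest route: IVY–ALP–ELM–MID = 31 min.

31 min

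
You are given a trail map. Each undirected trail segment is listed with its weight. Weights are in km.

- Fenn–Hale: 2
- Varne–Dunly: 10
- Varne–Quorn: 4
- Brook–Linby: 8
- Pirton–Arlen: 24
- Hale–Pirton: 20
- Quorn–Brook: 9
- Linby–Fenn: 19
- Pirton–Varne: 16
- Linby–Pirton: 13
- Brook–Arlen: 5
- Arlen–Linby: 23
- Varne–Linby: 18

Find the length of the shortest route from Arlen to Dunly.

28 km

Shortest distances from Arlen:
Arlen: 0
Brook: 5  (via Arlen)
Linby: 13  (via Brook)
Quorn: 14  (via Brook)
Varne: 18  (via Quorn)
Pirton: 24  (via Arlen)
Dunly: 28  (via Varne)
Shortest route: Arlen → Brook → Quorn → Varne → Dunly = 28 km.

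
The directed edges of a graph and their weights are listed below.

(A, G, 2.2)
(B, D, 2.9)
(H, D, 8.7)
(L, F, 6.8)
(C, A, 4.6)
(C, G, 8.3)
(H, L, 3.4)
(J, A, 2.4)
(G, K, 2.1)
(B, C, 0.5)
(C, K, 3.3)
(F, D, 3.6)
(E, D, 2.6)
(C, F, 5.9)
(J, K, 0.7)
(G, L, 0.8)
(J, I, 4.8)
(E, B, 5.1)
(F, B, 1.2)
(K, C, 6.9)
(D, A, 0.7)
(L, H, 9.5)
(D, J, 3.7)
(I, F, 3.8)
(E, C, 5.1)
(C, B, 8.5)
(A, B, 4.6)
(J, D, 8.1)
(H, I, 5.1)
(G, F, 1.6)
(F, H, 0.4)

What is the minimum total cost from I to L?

Enumerating some paths:
I → F → D → A → G → L: 3.8+3.6+0.7+2.2+0.8 = 11.1
I → F → B → D → A → G → L: 3.8+1.2+2.9+0.7+2.2+0.8 = 11.6
I → F → B → C → A → G → L: 3.8+1.2+0.5+4.6+2.2+0.8 = 13.1
I → F → H → L: 3.8+0.4+3.4 = 7.6
Cheapest is I → F → H → L at 7.6.

7.6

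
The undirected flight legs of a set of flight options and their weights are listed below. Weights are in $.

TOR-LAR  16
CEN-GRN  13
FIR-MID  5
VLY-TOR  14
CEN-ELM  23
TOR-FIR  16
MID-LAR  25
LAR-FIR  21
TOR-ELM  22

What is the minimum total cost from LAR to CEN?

Candidate routes:
LAR - MID - FIR - TOR - ELM - CEN: 25+5+16+22+23 = 91
LAR - FIR - TOR - ELM - CEN: 21+16+22+23 = 82
LAR - TOR - ELM - CEN: 16+22+23 = 61
Cheapest is LAR - TOR - ELM - CEN at $61.

$61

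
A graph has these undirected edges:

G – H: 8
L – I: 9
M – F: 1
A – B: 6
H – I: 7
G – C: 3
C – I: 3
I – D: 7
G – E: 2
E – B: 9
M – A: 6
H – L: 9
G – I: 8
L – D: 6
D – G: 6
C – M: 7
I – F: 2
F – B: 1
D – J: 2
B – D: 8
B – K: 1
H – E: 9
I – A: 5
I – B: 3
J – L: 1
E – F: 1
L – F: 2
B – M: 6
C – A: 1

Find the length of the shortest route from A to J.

9

Compare a few routes:
A - C - I - F - L - J: 1+3+2+2+1 = 9
A - M - F - L - J: 6+1+2+1 = 10
A - C - G - E - F - L - J: 1+3+2+1+2+1 = 10
A - B - F - L - J: 6+1+2+1 = 10
The minimum is 9 via A - C - I - F - L - J.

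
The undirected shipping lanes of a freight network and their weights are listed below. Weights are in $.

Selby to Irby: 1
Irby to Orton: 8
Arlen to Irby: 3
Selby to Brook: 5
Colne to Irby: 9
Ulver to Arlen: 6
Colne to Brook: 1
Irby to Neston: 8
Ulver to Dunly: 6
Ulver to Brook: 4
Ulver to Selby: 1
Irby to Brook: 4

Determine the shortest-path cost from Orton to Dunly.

Compare a few routes:
Orton–Irby–Selby–Ulver–Dunly: 8+1+1+6 = 16
Orton–Irby–Arlen–Ulver–Dunly: 8+3+6+6 = 23
Orton–Irby–Brook–Ulver–Dunly: 8+4+4+6 = 22
Orton–Irby–Selby–Brook–Ulver–Dunly: 8+1+5+4+6 = 24
The minimum is $16 via Orton–Irby–Selby–Ulver–Dunly.

$16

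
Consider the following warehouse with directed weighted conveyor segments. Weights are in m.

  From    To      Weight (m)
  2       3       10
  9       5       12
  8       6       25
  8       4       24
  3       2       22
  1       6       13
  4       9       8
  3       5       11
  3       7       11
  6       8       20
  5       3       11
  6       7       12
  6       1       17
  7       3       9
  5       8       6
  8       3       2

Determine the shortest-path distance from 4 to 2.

Candidate routes:
4–9–5–8–3–2: 8+12+6+2+22 = 50
4–9–5–3–2: 8+12+11+22 = 53
The minimum is 50 m via 4–9–5–8–3–2.

50 m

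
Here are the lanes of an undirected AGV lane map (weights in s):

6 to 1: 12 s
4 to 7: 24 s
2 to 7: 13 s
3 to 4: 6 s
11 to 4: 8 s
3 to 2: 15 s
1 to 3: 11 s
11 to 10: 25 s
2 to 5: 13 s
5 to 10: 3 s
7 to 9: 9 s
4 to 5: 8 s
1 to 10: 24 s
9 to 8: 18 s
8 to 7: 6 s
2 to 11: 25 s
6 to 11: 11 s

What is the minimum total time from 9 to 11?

41 s

Running Dijkstra from 9:
9: 0
7: 9  (via 9)
8: 15  (via 7)
2: 22  (via 7)
4: 33  (via 7)
5: 35  (via 2)
3: 37  (via 2)
10: 38  (via 5)
11: 41  (via 4)
Shortest route: 9–7–4–11 = 41 s.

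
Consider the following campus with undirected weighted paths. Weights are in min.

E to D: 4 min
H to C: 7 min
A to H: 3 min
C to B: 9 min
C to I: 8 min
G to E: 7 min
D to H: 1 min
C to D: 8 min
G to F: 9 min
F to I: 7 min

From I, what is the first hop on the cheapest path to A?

C

Enumerating some paths:
I → C → H → A: 8+7+3 = 18
I → F → G → E → D → H → A: 7+9+7+4+1+3 = 31
I → C → D → H → A: 8+8+1+3 = 20
Cheapest is I → C → H → A at 18 min.
So from I the first move is to C.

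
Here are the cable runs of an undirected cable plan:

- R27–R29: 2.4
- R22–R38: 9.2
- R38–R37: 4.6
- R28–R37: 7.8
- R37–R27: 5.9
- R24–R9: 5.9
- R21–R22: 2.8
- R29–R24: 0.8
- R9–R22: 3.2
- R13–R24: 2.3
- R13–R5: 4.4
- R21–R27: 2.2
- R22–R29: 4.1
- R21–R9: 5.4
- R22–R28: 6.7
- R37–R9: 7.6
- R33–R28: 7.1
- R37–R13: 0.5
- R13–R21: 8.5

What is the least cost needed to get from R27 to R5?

9.9

Compare a few routes:
R27 → R21 → R22 → R29 → R24 → R13 → R5: 2.2+2.8+4.1+0.8+2.3+4.4 = 16.6
R27 → R29 → R24 → R13 → R5: 2.4+0.8+2.3+4.4 = 9.9
R27 → R21 → R13 → R5: 2.2+8.5+4.4 = 15.1
R27 → R37 → R13 → R5: 5.9+0.5+4.4 = 10.8
Cheapest is R27 → R29 → R24 → R13 → R5 at 9.9.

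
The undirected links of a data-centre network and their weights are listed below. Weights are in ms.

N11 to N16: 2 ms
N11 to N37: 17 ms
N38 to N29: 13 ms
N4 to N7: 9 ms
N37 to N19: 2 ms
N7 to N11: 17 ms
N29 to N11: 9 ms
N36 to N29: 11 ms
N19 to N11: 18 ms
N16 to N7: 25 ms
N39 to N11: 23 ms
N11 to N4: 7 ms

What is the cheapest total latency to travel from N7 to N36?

36 ms

Compare a few routes:
N7 → N16 → N11 → N29 → N36: 25+2+9+11 = 47
N7 → N4 → N11 → N29 → N36: 9+7+9+11 = 36
N7 → N11 → N29 → N36: 17+9+11 = 37
Cheapest is N7 → N4 → N11 → N29 → N36 at 36 ms.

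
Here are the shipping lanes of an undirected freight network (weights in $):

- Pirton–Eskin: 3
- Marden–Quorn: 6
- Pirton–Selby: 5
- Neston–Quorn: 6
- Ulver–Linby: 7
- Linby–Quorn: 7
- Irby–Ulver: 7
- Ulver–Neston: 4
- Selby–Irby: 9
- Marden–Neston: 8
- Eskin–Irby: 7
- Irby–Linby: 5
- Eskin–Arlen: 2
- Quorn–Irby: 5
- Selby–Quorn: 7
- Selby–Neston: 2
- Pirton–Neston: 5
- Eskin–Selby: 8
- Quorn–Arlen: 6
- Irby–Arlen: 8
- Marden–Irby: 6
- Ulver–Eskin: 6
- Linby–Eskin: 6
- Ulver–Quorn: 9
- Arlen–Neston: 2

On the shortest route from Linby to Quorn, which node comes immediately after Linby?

Compare a few routes:
Linby → Eskin → Arlen → Quorn: 6+2+6 = 14
Linby → Irby → Quorn: 5+5 = 10
Linby → Ulver → Quorn: 7+9 = 16
Linby → Quorn: 7 = 7
The minimum is $7 via Linby → Quorn.
So from Linby the first move is to Quorn.

Quorn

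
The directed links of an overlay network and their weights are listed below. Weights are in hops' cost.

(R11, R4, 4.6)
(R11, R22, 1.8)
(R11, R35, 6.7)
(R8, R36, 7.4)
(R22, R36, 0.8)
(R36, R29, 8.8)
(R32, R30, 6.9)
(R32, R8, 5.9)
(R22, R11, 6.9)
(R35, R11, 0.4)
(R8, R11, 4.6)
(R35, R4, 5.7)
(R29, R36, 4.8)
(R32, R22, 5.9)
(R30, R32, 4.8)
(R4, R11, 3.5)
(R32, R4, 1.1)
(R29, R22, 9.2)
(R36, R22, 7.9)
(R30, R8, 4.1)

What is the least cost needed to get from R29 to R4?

20.7 hops' cost

Compare a few routes:
R29–R36–R22–R11–R4: 4.8+7.9+6.9+4.6 = 24.2
R29–R22–R11–R35–R4: 9.2+6.9+6.7+5.7 = 28.5
R29–R36–R22–R11–R35–R4: 4.8+7.9+6.9+6.7+5.7 = 32
R29–R22–R11–R4: 9.2+6.9+4.6 = 20.7
The minimum is 20.7 hops' cost via R29–R22–R11–R4.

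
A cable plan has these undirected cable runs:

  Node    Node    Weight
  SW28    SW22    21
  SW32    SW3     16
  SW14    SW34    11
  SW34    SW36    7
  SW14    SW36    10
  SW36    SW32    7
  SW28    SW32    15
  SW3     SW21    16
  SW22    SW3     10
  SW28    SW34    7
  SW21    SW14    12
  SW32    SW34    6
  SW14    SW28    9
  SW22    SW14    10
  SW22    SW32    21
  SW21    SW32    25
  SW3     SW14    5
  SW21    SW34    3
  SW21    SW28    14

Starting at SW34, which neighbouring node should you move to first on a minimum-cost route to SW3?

SW14

Enumerating some paths:
SW34 - SW14 - SW3: 11+5 = 16
SW34 - SW21 - SW3: 3+16 = 19
SW34 - SW28 - SW14 - SW3: 7+9+5 = 21
SW34 - SW21 - SW14 - SW3: 3+12+5 = 20
Cheapest is SW34 - SW14 - SW3 at 16.
So from SW34 the first move is to SW14.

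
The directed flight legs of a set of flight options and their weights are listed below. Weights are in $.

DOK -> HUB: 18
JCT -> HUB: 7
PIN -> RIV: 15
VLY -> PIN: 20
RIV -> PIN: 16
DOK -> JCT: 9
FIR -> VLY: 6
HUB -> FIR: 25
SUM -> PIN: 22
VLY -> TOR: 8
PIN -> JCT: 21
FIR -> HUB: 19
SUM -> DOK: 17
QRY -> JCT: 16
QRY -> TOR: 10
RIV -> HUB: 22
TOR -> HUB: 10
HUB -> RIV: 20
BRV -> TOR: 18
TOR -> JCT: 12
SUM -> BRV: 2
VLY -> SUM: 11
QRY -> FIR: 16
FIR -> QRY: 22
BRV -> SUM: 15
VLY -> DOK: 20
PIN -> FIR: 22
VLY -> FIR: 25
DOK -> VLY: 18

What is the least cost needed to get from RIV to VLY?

Candidate routes:
RIV–HUB–FIR–VLY: 22+25+6 = 53
RIV–PIN–FIR–VLY: 16+22+6 = 44
The minimum is $44 via RIV–PIN–FIR–VLY.

$44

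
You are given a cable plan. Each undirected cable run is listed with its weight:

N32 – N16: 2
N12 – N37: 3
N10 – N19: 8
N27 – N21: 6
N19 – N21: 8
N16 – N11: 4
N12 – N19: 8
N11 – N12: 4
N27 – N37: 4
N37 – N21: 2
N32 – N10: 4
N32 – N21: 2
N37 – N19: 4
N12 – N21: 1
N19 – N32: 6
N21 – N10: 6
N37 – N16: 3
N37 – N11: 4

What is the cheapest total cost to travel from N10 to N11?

10

Settle nodes by increasing distance from N10:
N10: 0
N32: 4  (via N10)
N16: 6  (via N32)
N21: 6  (via N10)
N12: 7  (via N21)
N37: 8  (via N21)
N19: 8  (via N10)
N11: 10  (via N16)
Shortest route: N10–N32–N16–N11 = 10.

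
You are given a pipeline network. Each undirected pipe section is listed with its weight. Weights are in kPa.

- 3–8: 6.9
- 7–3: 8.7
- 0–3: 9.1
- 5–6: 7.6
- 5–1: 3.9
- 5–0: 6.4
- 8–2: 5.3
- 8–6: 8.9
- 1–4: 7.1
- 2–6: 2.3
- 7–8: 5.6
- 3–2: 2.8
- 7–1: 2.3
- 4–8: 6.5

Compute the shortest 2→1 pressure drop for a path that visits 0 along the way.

22.2 kPa

Best 2 to 0: 2–3–0 costing 11.9
Shortest 0→1: 0–5–1 = 10.3
Total via 0: 11.9 + 10.3 = 22.2 kPa.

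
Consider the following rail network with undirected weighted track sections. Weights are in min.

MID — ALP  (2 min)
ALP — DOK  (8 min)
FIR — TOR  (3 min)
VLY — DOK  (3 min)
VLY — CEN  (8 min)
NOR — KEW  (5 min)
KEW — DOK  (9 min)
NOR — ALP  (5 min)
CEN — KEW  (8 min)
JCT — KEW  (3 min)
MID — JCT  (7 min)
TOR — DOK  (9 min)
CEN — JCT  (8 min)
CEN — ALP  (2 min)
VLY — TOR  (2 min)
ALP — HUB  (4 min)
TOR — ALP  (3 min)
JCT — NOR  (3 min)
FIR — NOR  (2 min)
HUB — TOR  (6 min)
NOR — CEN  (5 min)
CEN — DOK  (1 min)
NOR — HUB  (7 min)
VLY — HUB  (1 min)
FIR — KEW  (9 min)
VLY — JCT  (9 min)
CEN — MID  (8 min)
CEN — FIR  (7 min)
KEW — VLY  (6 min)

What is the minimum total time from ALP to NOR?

5 min

Enumerating some paths:
ALP → TOR → FIR → NOR: 3+3+2 = 8
ALP → NOR: 5 = 5
ALP → CEN → NOR: 2+5 = 7
The minimum is 5 min via ALP → NOR.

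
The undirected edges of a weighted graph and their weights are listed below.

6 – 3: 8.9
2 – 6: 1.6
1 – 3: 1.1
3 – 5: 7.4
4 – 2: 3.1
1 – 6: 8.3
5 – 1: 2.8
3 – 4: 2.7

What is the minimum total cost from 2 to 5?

Settle nodes by increasing distance from 2:
2: 0
6: 1.6  (via 2)
4: 3.1  (via 2)
3: 5.8  (via 4)
1: 6.9  (via 3)
5: 9.7  (via 1)
Shortest route: 2 → 4 → 3 → 1 → 5 = 9.7.

9.7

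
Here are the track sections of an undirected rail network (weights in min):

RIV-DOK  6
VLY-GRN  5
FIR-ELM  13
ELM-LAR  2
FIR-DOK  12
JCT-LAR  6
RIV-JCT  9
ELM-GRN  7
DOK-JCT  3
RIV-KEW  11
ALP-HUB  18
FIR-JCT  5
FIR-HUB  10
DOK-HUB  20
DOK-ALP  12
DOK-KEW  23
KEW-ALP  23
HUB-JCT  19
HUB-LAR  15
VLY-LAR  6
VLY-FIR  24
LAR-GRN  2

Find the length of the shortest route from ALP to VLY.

27 min

Candidate routes:
ALP–DOK–JCT–LAR–GRN–VLY: 12+3+6+2+5 = 28
ALP–DOK–JCT–LAR–ELM–GRN–VLY: 12+3+6+2+7+5 = 35
ALP–DOK–JCT–LAR–VLY: 12+3+6+6 = 27
Cheapest is ALP–DOK–JCT–LAR–VLY at 27 min.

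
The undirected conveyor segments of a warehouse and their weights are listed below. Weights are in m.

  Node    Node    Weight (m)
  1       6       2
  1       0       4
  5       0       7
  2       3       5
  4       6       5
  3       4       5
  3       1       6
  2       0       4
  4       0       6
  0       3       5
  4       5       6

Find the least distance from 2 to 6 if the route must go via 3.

Shortest 2→3: 2–3 = 5
Shortest 3→6: 3–1–6 = 8
Total via 3: 5 + 8 = 13 m.

13 m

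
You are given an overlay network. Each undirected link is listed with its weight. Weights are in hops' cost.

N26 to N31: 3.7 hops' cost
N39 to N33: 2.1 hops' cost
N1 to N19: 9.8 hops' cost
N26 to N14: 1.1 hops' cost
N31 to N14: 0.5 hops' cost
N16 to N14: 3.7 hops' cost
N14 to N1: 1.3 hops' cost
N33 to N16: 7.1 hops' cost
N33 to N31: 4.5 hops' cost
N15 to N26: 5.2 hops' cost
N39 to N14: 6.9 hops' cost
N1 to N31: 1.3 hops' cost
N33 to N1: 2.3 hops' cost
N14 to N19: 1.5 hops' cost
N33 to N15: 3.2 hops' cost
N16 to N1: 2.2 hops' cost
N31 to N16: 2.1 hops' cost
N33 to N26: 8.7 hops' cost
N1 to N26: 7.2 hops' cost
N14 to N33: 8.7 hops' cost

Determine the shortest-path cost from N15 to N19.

Compare a few routes:
N15 - N33 - N1 - N14 - N19: 3.2+2.3+1.3+1.5 = 8.3
N15 - N26 - N14 - N19: 5.2+1.1+1.5 = 7.8
N15 - N33 - N1 - N31 - N14 - N19: 3.2+2.3+1.3+0.5+1.5 = 8.8
N15 - N33 - N31 - N14 - N19: 3.2+4.5+0.5+1.5 = 9.7
The minimum is 7.8 hops' cost via N15 - N26 - N14 - N19.

7.8 hops' cost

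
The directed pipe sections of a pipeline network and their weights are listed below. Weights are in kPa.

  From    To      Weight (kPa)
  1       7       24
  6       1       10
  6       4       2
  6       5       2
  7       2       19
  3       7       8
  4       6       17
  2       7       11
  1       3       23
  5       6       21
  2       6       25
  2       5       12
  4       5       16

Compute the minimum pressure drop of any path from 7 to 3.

Running Dijkstra from 7:
7: 0
2: 19  (via 7)
5: 31  (via 2)
6: 44  (via 2)
4: 46  (via 6)
1: 54  (via 6)
3: 77  (via 1)
Shortest route: 7–2–6–1–3 = 77 kPa.

77 kPa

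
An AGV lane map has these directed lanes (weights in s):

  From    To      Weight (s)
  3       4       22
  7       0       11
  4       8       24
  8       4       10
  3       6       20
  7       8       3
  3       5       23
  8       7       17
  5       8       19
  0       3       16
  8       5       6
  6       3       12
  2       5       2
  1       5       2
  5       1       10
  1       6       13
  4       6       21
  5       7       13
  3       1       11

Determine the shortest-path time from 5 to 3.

Candidate routes:
5–1–6–3: 10+13+12 = 35
5–7–0–3: 13+11+16 = 40
5–7–8–4–6–3: 13+3+10+21+12 = 59
5–8–4–6–3: 19+10+21+12 = 62
Cheapest is 5–1–6–3 at 35 s.

35 s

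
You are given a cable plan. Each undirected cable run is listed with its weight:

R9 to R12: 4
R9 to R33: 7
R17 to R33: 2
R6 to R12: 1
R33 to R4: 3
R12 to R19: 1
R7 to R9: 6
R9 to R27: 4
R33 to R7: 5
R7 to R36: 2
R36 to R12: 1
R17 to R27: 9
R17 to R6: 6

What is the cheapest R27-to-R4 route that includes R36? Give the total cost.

Shortest R27→R36: R27 → R9 → R12 → R36 = 9
Best R36 to R4: R36 → R7 → R33 → R4 costing 10
Total via R36: 9 + 10 = 19.

19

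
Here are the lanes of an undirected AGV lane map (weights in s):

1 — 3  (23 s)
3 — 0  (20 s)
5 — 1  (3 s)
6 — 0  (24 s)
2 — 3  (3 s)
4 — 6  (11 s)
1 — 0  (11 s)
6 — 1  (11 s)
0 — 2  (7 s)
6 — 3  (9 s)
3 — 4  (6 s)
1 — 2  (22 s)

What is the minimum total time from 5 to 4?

25 s

Enumerating some paths:
5 - 1 - 6 - 4: 3+11+11 = 25
5 - 1 - 6 - 3 - 4: 3+11+9+6 = 29
The minimum is 25 s via 5 - 1 - 6 - 4.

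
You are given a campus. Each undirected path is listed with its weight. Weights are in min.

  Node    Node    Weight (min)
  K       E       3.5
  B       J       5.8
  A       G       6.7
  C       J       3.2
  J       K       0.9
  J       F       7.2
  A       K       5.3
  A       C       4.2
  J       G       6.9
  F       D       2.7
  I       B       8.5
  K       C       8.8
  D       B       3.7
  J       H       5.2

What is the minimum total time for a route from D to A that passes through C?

Shortest D→C: D–B–J–C = 12.7
Best C to A: C–A costing 4.2
Total via C: 12.7 + 4.2 = 16.9 min.

16.9 min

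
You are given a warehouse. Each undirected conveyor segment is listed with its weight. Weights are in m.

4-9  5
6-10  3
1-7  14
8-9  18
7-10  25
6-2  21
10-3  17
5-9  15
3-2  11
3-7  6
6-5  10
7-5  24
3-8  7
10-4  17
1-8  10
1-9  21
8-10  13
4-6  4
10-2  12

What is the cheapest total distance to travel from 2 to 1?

Compare a few routes:
2 → 3 → 8 → 1: 11+7+10 = 28
2 → 10 → 6 → 4 → 9 → 1: 12+3+4+5+21 = 45
2 → 10 → 8 → 1: 12+13+10 = 35
2 → 3 → 7 → 1: 11+6+14 = 31
The minimum is 28 m via 2 → 3 → 8 → 1.

28 m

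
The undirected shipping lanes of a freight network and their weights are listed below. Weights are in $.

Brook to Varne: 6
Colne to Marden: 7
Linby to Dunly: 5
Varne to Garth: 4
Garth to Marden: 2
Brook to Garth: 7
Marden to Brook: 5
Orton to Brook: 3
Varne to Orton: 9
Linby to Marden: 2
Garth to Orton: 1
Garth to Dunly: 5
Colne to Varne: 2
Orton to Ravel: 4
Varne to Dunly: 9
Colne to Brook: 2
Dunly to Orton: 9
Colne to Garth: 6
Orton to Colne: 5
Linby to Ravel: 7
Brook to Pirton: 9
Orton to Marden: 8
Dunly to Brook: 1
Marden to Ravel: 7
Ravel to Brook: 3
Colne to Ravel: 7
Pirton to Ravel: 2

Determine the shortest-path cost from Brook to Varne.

Running Dijkstra from Brook:
Brook: 0
Dunly: 1  (via Brook)
Colne: 2  (via Brook)
Orton: 3  (via Brook)
Ravel: 3  (via Brook)
Varne: 4  (via Colne)
Shortest route: Brook → Colne → Varne = $4.

$4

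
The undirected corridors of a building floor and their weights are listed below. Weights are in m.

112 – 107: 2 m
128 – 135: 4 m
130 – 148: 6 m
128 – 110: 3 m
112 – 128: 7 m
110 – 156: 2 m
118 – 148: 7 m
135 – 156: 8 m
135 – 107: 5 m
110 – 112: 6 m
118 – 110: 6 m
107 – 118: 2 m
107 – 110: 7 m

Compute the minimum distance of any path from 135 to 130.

20 m

Running Dijkstra from 135:
135: 0
128: 4  (via 135)
107: 5  (via 135)
110: 7  (via 128)
118: 7  (via 107)
112: 7  (via 107)
156: 8  (via 135)
148: 14  (via 118)
130: 20  (via 148)
Shortest route: 135 → 107 → 118 → 148 → 130 = 20 m.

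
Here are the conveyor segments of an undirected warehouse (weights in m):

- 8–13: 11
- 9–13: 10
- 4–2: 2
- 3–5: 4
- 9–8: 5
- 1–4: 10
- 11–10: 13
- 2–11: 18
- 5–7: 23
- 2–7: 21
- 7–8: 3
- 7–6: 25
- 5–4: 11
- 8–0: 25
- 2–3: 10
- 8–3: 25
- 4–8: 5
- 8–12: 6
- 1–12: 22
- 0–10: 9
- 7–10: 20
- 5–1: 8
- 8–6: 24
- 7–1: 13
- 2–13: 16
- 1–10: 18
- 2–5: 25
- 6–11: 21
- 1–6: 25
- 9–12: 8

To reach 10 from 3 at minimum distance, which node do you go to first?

5

Candidate routes:
3 → 2 → 4 → 8 → 7 → 10: 10+2+5+3+20 = 40
3 → 5 → 1 → 10: 4+8+18 = 30
3 → 2 → 4 → 1 → 10: 10+2+10+18 = 40
Cheapest is 3 → 5 → 1 → 10 at 30 m.
So from 3 the first move is to 5.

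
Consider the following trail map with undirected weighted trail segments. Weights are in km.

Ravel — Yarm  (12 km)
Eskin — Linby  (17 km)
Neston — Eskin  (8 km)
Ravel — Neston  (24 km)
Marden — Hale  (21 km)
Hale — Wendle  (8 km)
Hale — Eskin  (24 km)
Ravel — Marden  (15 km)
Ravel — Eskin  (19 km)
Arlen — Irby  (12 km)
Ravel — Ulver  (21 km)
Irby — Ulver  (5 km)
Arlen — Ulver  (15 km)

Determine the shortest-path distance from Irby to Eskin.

45 km

Settle nodes by increasing distance from Irby:
Irby: 0
Ulver: 5  (via Irby)
Arlen: 12  (via Irby)
Ravel: 26  (via Ulver)
Yarm: 38  (via Ravel)
Marden: 41  (via Ravel)
Eskin: 45  (via Ravel)
Shortest route: Irby → Ulver → Ravel → Eskin = 45 km.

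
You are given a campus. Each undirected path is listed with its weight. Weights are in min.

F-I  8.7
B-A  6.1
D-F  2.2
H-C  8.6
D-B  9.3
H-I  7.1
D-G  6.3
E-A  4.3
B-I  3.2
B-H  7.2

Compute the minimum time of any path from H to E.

17.6 min

Enumerating some paths:
H - B - A - E: 7.2+6.1+4.3 = 17.6
H - I - B - A - E: 7.1+3.2+6.1+4.3 = 20.7
The minimum is 17.6 min via H - B - A - E.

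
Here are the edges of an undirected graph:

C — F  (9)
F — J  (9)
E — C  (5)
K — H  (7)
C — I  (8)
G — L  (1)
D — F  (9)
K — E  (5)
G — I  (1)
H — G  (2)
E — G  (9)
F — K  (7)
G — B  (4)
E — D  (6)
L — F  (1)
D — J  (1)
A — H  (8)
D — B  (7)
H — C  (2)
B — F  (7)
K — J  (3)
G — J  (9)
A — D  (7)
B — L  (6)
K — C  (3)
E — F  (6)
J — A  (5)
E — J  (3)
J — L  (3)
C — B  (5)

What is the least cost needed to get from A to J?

5

Running Dijkstra from A:
A: 0
J: 5  (via A)
Shortest route: A → J = 5.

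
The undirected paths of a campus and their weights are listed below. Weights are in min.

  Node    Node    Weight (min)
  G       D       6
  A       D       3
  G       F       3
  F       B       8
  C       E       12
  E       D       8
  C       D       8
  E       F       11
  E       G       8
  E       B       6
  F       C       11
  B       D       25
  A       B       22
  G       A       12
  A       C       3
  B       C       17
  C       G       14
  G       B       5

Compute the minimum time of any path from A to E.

11 min

Enumerating some paths:
A → C → E: 3+12 = 15
A → D → E: 3+8 = 11
Cheapest is A → D → E at 11 min.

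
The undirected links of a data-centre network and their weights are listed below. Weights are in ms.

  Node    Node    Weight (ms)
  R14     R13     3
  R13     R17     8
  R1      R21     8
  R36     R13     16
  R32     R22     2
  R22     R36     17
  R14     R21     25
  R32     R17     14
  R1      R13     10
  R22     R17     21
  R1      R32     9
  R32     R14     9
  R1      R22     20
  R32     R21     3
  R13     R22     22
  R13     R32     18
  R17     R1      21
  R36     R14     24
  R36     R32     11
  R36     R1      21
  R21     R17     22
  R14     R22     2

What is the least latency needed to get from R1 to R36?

20 ms

Enumerating some paths:
R1 → R21 → R32 → R36: 8+3+11 = 22
R1 → R13 → R36: 10+16 = 26
R1 → R32 → R36: 9+11 = 20
R1 → R36: 21 = 21
The minimum is 20 ms via R1 → R32 → R36.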